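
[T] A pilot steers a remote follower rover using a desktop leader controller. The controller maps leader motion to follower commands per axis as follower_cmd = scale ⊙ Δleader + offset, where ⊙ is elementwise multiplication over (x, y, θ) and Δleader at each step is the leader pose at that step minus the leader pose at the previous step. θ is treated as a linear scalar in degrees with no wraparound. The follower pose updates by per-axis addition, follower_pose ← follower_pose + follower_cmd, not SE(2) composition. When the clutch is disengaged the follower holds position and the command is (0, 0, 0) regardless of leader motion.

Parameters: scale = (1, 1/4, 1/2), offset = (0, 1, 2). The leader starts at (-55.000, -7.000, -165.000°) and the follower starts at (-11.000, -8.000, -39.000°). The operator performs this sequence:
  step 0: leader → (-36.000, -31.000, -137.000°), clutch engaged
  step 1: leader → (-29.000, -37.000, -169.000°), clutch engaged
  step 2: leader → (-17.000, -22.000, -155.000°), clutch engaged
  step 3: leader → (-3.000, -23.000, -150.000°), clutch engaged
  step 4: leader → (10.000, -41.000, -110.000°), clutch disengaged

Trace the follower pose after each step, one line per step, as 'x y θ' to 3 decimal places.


8.000 -13.000 -23.000
15.000 -13.500 -37.000
27.000 -8.750 -28.000
41.000 -8.000 -23.500
41.000 -8.000 -23.500

step 0: Δleader=(19.000, -24.000, 28.000°), engaged; cmd=(19.000, -5.000, 16.000°) → follower=(8.000, -13.000, -23.000°)
step 1: Δleader=(7.000, -6.000, -32.000°), engaged; cmd=(7.000, -0.500, -14.000°) → follower=(15.000, -13.500, -37.000°)
step 2: Δleader=(12.000, 15.000, 14.000°), engaged; cmd=(12.000, 4.750, 9.000°) → follower=(27.000, -8.750, -28.000°)
step 3: Δleader=(14.000, -1.000, 5.000°), engaged; cmd=(14.000, 0.750, 4.500°) → follower=(41.000, -8.000, -23.500°)
step 4: Δleader=(13.000, -18.000, 40.000°), disengaged; cmd=(0,0,0) → follower holds at (41.000, -8.000, -23.500°)


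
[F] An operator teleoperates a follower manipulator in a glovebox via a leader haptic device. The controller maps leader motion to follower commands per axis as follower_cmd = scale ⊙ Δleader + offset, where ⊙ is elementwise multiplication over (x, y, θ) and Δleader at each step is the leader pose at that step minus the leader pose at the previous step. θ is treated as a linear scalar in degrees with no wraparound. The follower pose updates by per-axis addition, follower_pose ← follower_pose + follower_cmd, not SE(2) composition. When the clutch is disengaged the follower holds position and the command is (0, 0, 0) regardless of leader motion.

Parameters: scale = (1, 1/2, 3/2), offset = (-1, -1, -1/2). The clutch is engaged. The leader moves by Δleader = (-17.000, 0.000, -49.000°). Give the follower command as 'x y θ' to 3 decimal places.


-18.000 -1.000 -74.000

axis x: 1·-17.000 + -1 = -18.000
axis y: 1/2·0.000 + -1 = -1.000
axis θ: 3/2·-49.000 + -1/2 = -74.000


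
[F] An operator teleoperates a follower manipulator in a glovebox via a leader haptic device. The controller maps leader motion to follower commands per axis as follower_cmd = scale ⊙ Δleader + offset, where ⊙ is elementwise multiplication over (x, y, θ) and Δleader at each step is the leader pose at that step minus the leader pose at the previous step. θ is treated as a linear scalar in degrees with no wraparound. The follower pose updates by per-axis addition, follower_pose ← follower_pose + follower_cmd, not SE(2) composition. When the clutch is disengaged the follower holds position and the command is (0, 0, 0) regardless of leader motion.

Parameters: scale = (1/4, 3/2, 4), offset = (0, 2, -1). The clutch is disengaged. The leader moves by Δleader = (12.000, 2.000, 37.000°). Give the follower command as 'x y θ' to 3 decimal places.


clutch disengaged → follower holds; cmd = (0, 0, 0)

0.000 0.000 0.000


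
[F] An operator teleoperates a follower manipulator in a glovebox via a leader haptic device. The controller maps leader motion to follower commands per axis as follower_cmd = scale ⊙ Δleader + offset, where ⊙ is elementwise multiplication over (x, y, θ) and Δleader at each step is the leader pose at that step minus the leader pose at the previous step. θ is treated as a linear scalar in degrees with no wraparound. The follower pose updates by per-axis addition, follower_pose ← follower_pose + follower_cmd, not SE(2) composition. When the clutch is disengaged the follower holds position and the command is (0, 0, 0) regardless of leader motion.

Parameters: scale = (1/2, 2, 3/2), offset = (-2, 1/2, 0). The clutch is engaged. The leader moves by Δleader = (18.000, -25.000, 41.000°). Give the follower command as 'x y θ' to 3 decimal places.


7.000 -49.500 61.500

axis x: 1/2·18.000 + -2 = 7.000
axis y: 2·-25.000 + 1/2 = -49.500
axis θ: 3/2·41.000 + 0 = 61.500


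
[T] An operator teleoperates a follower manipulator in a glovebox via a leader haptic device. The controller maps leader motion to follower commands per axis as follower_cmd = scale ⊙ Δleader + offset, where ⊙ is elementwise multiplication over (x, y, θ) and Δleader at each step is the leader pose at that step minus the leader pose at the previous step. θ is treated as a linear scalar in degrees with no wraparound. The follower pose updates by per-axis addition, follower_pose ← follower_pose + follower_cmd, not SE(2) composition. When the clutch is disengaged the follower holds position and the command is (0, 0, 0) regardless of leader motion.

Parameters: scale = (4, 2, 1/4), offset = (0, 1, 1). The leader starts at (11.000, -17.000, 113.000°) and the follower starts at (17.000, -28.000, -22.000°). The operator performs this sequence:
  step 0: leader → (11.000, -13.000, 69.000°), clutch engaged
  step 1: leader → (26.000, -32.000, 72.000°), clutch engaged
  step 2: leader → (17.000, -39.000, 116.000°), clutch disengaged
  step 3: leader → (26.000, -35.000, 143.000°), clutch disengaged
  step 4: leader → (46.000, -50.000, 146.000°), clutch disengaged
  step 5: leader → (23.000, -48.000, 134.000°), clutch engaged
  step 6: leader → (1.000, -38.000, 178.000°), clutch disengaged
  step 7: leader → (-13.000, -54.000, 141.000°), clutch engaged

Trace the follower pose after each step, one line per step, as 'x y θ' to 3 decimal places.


17.000 -19.000 -32.000
77.000 -56.000 -30.250
77.000 -56.000 -30.250
77.000 -56.000 -30.250
77.000 -56.000 -30.250
-15.000 -51.000 -32.250
-15.000 -51.000 -32.250
-71.000 -82.000 -40.500

step 0: Δleader=(0.000, 4.000, -44.000°), engaged; cmd=(0.000, 9.000, -10.000°) → follower=(17.000, -19.000, -32.000°)
step 1: Δleader=(15.000, -19.000, 3.000°), engaged; cmd=(60.000, -37.000, 1.750°) → follower=(77.000, -56.000, -30.250°)
step 2: Δleader=(-9.000, -7.000, 44.000°), disengaged; cmd=(0,0,0) → follower holds at (77.000, -56.000, -30.250°)
step 3: Δleader=(9.000, 4.000, 27.000°), disengaged; cmd=(0,0,0) → follower holds at (77.000, -56.000, -30.250°)
step 4: Δleader=(20.000, -15.000, 3.000°), disengaged; cmd=(0,0,0) → follower holds at (77.000, -56.000, -30.250°)
step 5: Δleader=(-23.000, 2.000, -12.000°), engaged; cmd=(-92.000, 5.000, -2.000°) → follower=(-15.000, -51.000, -32.250°)
step 6: Δleader=(-22.000, 10.000, 44.000°), disengaged; cmd=(0,0,0) → follower holds at (-15.000, -51.000, -32.250°)
step 7: Δleader=(-14.000, -16.000, -37.000°), engaged; cmd=(-56.000, -31.000, -8.250°) → follower=(-71.000, -82.000, -40.500°)


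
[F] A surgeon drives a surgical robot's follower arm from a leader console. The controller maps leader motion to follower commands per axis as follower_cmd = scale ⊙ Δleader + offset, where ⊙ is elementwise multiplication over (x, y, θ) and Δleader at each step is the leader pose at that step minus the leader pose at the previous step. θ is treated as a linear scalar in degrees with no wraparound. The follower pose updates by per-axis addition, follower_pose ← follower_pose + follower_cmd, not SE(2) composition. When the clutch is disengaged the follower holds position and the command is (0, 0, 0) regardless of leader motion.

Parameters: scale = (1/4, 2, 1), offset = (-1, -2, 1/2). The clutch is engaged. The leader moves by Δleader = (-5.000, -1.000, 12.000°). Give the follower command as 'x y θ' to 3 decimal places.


axis x: 1/4·-5.000 + -1 = -2.250
axis y: 2·-1.000 + -2 = -4.000
axis θ: 1·12.000 + 1/2 = 12.500

-2.250 -4.000 12.500


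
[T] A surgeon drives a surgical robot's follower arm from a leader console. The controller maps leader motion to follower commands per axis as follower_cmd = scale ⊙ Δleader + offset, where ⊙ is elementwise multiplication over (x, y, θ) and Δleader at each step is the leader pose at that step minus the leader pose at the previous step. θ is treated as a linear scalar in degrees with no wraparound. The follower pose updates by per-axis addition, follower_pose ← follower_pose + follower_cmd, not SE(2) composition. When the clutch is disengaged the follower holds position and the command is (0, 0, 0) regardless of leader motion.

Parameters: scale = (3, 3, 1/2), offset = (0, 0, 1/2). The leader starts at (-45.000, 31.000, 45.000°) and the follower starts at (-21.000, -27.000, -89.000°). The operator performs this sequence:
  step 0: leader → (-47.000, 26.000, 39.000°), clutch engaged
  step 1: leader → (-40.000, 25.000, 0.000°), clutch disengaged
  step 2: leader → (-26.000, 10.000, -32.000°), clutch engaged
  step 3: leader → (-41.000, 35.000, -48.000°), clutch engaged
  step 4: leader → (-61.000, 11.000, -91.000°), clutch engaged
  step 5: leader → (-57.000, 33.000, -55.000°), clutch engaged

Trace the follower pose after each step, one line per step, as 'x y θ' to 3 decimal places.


step 0: Δleader=(-2.000, -5.000, -6.000°), engaged; cmd=(-6.000, -15.000, -2.500°) → follower=(-27.000, -42.000, -91.500°)
step 1: Δleader=(7.000, -1.000, -39.000°), disengaged; cmd=(0,0,0) → follower holds at (-27.000, -42.000, -91.500°)
step 2: Δleader=(14.000, -15.000, -32.000°), engaged; cmd=(42.000, -45.000, -15.500°) → follower=(15.000, -87.000, -107.000°)
step 3: Δleader=(-15.000, 25.000, -16.000°), engaged; cmd=(-45.000, 75.000, -7.500°) → follower=(-30.000, -12.000, -114.500°)
step 4: Δleader=(-20.000, -24.000, -43.000°), engaged; cmd=(-60.000, -72.000, -21.000°) → follower=(-90.000, -84.000, -135.500°)
step 5: Δleader=(4.000, 22.000, 36.000°), engaged; cmd=(12.000, 66.000, 18.500°) → follower=(-78.000, -18.000, -117.000°)

-27.000 -42.000 -91.500
-27.000 -42.000 -91.500
15.000 -87.000 -107.000
-30.000 -12.000 -114.500
-90.000 -84.000 -135.500
-78.000 -18.000 -117.000


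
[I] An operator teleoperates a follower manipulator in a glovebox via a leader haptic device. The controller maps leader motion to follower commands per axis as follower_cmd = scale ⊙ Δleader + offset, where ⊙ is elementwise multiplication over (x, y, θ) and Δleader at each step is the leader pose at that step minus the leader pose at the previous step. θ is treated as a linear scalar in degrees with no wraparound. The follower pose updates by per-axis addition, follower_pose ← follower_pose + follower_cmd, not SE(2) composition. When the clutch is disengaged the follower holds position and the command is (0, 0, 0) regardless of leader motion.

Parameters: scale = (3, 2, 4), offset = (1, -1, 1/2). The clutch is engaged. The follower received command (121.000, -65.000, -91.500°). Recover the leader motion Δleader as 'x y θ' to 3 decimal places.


40.000 -32.000 -23.000

axis x: (121.000 − 1) / (3) = 40.000
axis y: (-65.000 − -1) / (2) = -32.000
axis θ: (-91.500 − 1/2) / (4) = -23.000


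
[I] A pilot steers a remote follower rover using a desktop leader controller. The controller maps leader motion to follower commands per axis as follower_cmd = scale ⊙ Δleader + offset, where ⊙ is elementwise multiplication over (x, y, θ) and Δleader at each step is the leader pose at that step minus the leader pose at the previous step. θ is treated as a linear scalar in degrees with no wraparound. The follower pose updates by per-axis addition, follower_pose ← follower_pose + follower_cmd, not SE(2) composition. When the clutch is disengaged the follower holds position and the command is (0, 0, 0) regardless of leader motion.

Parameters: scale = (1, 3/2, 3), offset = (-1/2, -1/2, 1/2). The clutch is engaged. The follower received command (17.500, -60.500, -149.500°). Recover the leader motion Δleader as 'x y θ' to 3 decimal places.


18.000 -40.000 -50.000

axis x: (17.500 − -1/2) / (1) = 18.000
axis y: (-60.500 − -1/2) / (3/2) = -40.000
axis θ: (-149.500 − 1/2) / (3) = -50.000


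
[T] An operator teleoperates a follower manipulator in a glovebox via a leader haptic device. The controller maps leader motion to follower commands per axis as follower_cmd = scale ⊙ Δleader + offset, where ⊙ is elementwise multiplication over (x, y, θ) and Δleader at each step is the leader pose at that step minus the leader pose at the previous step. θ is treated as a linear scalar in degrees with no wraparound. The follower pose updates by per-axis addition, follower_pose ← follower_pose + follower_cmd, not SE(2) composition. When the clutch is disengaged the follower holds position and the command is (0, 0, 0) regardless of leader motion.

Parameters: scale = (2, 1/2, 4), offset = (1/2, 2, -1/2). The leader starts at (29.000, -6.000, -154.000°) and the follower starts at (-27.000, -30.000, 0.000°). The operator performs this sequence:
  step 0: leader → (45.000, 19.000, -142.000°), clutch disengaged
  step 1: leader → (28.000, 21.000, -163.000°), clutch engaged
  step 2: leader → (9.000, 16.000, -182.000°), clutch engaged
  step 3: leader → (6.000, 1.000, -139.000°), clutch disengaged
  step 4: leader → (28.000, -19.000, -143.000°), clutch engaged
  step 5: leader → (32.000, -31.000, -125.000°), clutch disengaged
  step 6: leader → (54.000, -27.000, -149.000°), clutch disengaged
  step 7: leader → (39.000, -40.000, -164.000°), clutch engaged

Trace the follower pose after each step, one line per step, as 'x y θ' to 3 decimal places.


-27.000 -30.000 0.000
-60.500 -27.000 -84.500
-98.000 -27.500 -161.000
-98.000 -27.500 -161.000
-53.500 -35.500 -177.500
-53.500 -35.500 -177.500
-53.500 -35.500 -177.500
-83.000 -40.000 -238.000

step 0: Δleader=(16.000, 25.000, 12.000°), disengaged; cmd=(0,0,0) → follower holds at (-27.000, -30.000, 0.000°)
step 1: Δleader=(-17.000, 2.000, -21.000°), engaged; cmd=(-33.500, 3.000, -84.500°) → follower=(-60.500, -27.000, -84.500°)
step 2: Δleader=(-19.000, -5.000, -19.000°), engaged; cmd=(-37.500, -0.500, -76.500°) → follower=(-98.000, -27.500, -161.000°)
step 3: Δleader=(-3.000, -15.000, 43.000°), disengaged; cmd=(0,0,0) → follower holds at (-98.000, -27.500, -161.000°)
step 4: Δleader=(22.000, -20.000, -4.000°), engaged; cmd=(44.500, -8.000, -16.500°) → follower=(-53.500, -35.500, -177.500°)
step 5: Δleader=(4.000, -12.000, 18.000°), disengaged; cmd=(0,0,0) → follower holds at (-53.500, -35.500, -177.500°)
step 6: Δleader=(22.000, 4.000, -24.000°), disengaged; cmd=(0,0,0) → follower holds at (-53.500, -35.500, -177.500°)
step 7: Δleader=(-15.000, -13.000, -15.000°), engaged; cmd=(-29.500, -4.500, -60.500°) → follower=(-83.000, -40.000, -238.000°)


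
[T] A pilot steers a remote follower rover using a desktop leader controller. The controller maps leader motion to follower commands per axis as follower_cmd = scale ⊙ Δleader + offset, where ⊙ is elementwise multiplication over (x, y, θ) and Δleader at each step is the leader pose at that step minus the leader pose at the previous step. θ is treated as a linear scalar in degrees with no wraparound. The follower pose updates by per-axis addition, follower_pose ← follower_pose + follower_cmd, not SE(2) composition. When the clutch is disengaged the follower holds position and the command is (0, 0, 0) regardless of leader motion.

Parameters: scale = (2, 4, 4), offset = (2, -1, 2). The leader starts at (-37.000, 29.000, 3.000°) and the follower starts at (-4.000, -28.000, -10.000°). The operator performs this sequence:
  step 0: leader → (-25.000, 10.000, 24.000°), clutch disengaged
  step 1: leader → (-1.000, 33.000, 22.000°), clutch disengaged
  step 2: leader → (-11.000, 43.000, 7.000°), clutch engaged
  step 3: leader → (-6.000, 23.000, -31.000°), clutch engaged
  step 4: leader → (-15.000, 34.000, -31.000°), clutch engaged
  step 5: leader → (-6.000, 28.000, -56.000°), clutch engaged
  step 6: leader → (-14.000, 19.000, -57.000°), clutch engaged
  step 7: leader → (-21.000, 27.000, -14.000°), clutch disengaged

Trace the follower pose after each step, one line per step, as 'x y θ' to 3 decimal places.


step 0: Δleader=(12.000, -19.000, 21.000°), disengaged; cmd=(0,0,0) → follower holds at (-4.000, -28.000, -10.000°)
step 1: Δleader=(24.000, 23.000, -2.000°), disengaged; cmd=(0,0,0) → follower holds at (-4.000, -28.000, -10.000°)
step 2: Δleader=(-10.000, 10.000, -15.000°), engaged; cmd=(-18.000, 39.000, -58.000°) → follower=(-22.000, 11.000, -68.000°)
step 3: Δleader=(5.000, -20.000, -38.000°), engaged; cmd=(12.000, -81.000, -150.000°) → follower=(-10.000, -70.000, -218.000°)
step 4: Δleader=(-9.000, 11.000, 0.000°), engaged; cmd=(-16.000, 43.000, 2.000°) → follower=(-26.000, -27.000, -216.000°)
step 5: Δleader=(9.000, -6.000, -25.000°), engaged; cmd=(20.000, -25.000, -98.000°) → follower=(-6.000, -52.000, -314.000°)
step 6: Δleader=(-8.000, -9.000, -1.000°), engaged; cmd=(-14.000, -37.000, -2.000°) → follower=(-20.000, -89.000, -316.000°)
step 7: Δleader=(-7.000, 8.000, 43.000°), disengaged; cmd=(0,0,0) → follower holds at (-20.000, -89.000, -316.000°)

-4.000 -28.000 -10.000
-4.000 -28.000 -10.000
-22.000 11.000 -68.000
-10.000 -70.000 -218.000
-26.000 -27.000 -216.000
-6.000 -52.000 -314.000
-20.000 -89.000 -316.000
-20.000 -89.000 -316.000


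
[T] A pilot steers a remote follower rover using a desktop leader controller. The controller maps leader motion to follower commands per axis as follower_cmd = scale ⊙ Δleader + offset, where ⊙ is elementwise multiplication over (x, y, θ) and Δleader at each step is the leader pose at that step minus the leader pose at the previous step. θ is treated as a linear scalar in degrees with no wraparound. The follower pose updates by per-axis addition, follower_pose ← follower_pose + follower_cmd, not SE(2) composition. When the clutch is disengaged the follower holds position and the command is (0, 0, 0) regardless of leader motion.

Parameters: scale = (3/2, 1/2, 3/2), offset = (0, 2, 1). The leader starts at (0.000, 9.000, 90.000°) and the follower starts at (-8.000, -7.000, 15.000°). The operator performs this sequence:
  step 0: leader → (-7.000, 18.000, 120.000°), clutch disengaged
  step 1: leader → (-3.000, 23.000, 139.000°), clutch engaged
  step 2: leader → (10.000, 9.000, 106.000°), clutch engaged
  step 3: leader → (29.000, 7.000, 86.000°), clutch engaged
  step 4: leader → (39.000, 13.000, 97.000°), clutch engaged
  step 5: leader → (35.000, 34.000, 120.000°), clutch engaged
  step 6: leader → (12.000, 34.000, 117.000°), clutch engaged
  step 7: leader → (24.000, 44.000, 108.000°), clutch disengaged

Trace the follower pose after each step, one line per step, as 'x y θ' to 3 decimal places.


step 0: Δleader=(-7.000, 9.000, 30.000°), disengaged; cmd=(0,0,0) → follower holds at (-8.000, -7.000, 15.000°)
step 1: Δleader=(4.000, 5.000, 19.000°), engaged; cmd=(6.000, 4.500, 29.500°) → follower=(-2.000, -2.500, 44.500°)
step 2: Δleader=(13.000, -14.000, -33.000°), engaged; cmd=(19.500, -5.000, -48.500°) → follower=(17.500, -7.500, -4.000°)
step 3: Δleader=(19.000, -2.000, -20.000°), engaged; cmd=(28.500, 1.000, -29.000°) → follower=(46.000, -6.500, -33.000°)
step 4: Δleader=(10.000, 6.000, 11.000°), engaged; cmd=(15.000, 5.000, 17.500°) → follower=(61.000, -1.500, -15.500°)
step 5: Δleader=(-4.000, 21.000, 23.000°), engaged; cmd=(-6.000, 12.500, 35.500°) → follower=(55.000, 11.000, 20.000°)
step 6: Δleader=(-23.000, 0.000, -3.000°), engaged; cmd=(-34.500, 2.000, -3.500°) → follower=(20.500, 13.000, 16.500°)
step 7: Δleader=(12.000, 10.000, -9.000°), disengaged; cmd=(0,0,0) → follower holds at (20.500, 13.000, 16.500°)

-8.000 -7.000 15.000
-2.000 -2.500 44.500
17.500 -7.500 -4.000
46.000 -6.500 -33.000
61.000 -1.500 -15.500
55.000 11.000 20.000
20.500 13.000 16.500
20.500 13.000 16.500


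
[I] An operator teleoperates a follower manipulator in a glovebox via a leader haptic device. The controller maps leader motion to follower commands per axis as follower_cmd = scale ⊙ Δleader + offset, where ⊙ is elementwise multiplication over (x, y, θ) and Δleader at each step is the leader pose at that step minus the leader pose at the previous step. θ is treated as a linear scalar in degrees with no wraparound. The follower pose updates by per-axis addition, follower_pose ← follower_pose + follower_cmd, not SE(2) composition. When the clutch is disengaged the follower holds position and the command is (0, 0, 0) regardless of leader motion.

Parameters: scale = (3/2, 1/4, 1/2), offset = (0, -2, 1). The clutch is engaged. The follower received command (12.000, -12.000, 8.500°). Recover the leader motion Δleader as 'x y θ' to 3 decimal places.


8.000 -40.000 15.000

axis x: (12.000 − 0) / (3/2) = 8.000
axis y: (-12.000 − -2) / (1/4) = -40.000
axis θ: (8.500 − 1) / (1/2) = 15.000


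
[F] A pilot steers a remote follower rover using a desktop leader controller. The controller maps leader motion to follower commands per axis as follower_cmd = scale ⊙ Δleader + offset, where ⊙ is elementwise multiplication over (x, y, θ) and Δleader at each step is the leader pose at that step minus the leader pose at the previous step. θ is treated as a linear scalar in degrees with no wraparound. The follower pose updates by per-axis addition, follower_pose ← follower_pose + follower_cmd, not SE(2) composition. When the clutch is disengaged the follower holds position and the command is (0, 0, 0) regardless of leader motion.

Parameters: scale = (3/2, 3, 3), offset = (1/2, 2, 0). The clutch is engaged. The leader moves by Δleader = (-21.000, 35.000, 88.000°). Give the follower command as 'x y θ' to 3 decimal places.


-31.000 107.000 264.000

axis x: 3/2·-21.000 + 1/2 = -31.000
axis y: 3·35.000 + 2 = 107.000
axis θ: 3·88.000 + 0 = 264.000


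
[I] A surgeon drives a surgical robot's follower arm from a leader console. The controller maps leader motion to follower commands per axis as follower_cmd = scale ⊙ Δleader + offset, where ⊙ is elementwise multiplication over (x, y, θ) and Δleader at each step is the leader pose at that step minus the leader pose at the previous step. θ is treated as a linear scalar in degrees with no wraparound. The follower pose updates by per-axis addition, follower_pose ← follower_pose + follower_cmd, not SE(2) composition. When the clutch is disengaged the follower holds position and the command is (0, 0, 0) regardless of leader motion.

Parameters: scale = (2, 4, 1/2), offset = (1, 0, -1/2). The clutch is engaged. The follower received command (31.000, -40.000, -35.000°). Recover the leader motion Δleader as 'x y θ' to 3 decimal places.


15.000 -10.000 -69.000

axis x: (31.000 − 1) / (2) = 15.000
axis y: (-40.000 − 0) / (4) = -10.000
axis θ: (-35.000 − -1/2) / (1/2) = -69.000


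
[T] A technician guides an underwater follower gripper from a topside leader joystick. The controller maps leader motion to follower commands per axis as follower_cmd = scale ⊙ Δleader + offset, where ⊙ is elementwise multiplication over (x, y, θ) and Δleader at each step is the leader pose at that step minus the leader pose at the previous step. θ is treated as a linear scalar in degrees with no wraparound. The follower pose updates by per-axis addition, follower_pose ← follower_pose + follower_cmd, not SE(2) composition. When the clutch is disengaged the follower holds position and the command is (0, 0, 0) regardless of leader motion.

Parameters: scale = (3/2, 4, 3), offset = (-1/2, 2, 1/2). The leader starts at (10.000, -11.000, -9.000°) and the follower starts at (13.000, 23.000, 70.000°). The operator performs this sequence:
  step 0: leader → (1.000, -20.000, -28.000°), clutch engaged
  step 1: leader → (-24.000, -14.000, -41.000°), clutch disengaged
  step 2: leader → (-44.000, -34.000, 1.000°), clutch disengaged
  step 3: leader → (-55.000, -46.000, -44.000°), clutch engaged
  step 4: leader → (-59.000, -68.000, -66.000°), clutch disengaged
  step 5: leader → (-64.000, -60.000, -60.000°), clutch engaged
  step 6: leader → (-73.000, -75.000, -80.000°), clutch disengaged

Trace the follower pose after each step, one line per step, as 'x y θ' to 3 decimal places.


-1.000 -11.000 13.500
-1.000 -11.000 13.500
-1.000 -11.000 13.500
-18.000 -57.000 -121.000
-18.000 -57.000 -121.000
-26.000 -23.000 -102.500
-26.000 -23.000 -102.500

step 0: Δleader=(-9.000, -9.000, -19.000°), engaged; cmd=(-14.000, -34.000, -56.500°) → follower=(-1.000, -11.000, 13.500°)
step 1: Δleader=(-25.000, 6.000, -13.000°), disengaged; cmd=(0,0,0) → follower holds at (-1.000, -11.000, 13.500°)
step 2: Δleader=(-20.000, -20.000, 42.000°), disengaged; cmd=(0,0,0) → follower holds at (-1.000, -11.000, 13.500°)
step 3: Δleader=(-11.000, -12.000, -45.000°), engaged; cmd=(-17.000, -46.000, -134.500°) → follower=(-18.000, -57.000, -121.000°)
step 4: Δleader=(-4.000, -22.000, -22.000°), disengaged; cmd=(0,0,0) → follower holds at (-18.000, -57.000, -121.000°)
step 5: Δleader=(-5.000, 8.000, 6.000°), engaged; cmd=(-8.000, 34.000, 18.500°) → follower=(-26.000, -23.000, -102.500°)
step 6: Δleader=(-9.000, -15.000, -20.000°), disengaged; cmd=(0,0,0) → follower holds at (-26.000, -23.000, -102.500°)


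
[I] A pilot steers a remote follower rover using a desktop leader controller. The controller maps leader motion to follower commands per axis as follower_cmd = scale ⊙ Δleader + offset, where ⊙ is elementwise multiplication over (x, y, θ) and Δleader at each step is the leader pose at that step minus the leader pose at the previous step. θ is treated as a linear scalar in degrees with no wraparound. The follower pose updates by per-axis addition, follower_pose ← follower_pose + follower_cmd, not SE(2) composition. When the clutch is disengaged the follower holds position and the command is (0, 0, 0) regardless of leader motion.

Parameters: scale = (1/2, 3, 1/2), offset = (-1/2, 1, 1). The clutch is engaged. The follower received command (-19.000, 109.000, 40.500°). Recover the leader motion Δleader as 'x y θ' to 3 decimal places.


-37.000 36.000 79.000

axis x: (-19.000 − -1/2) / (1/2) = -37.000
axis y: (109.000 − 1) / (3) = 36.000
axis θ: (40.500 − 1) / (1/2) = 79.000


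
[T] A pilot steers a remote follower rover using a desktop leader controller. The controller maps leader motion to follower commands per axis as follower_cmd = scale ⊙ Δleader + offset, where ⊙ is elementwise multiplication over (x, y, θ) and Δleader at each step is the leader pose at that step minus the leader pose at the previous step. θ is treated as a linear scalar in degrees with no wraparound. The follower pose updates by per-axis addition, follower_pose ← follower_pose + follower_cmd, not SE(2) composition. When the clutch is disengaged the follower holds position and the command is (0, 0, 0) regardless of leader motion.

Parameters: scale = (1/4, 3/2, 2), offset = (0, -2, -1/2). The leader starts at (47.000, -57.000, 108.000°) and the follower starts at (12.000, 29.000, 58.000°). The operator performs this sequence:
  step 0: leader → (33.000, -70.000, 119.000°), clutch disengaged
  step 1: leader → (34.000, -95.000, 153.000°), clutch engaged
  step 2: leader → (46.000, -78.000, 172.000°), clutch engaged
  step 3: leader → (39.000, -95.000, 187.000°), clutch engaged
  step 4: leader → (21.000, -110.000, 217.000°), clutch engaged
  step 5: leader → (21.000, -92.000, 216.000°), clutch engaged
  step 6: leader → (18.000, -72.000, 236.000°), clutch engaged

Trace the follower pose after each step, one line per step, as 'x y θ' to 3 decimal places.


12.000 29.000 58.000
12.250 -10.500 125.500
15.250 13.000 163.000
13.500 -14.500 192.500
9.000 -39.000 252.000
9.000 -14.000 249.500
8.250 14.000 289.000

step 0: Δleader=(-14.000, -13.000, 11.000°), disengaged; cmd=(0,0,0) → follower holds at (12.000, 29.000, 58.000°)
step 1: Δleader=(1.000, -25.000, 34.000°), engaged; cmd=(0.250, -39.500, 67.500°) → follower=(12.250, -10.500, 125.500°)
step 2: Δleader=(12.000, 17.000, 19.000°), engaged; cmd=(3.000, 23.500, 37.500°) → follower=(15.250, 13.000, 163.000°)
step 3: Δleader=(-7.000, -17.000, 15.000°), engaged; cmd=(-1.750, -27.500, 29.500°) → follower=(13.500, -14.500, 192.500°)
step 4: Δleader=(-18.000, -15.000, 30.000°), engaged; cmd=(-4.500, -24.500, 59.500°) → follower=(9.000, -39.000, 252.000°)
step 5: Δleader=(0.000, 18.000, -1.000°), engaged; cmd=(0.000, 25.000, -2.500°) → follower=(9.000, -14.000, 249.500°)
step 6: Δleader=(-3.000, 20.000, 20.000°), engaged; cmd=(-0.750, 28.000, 39.500°) → follower=(8.250, 14.000, 289.000°)


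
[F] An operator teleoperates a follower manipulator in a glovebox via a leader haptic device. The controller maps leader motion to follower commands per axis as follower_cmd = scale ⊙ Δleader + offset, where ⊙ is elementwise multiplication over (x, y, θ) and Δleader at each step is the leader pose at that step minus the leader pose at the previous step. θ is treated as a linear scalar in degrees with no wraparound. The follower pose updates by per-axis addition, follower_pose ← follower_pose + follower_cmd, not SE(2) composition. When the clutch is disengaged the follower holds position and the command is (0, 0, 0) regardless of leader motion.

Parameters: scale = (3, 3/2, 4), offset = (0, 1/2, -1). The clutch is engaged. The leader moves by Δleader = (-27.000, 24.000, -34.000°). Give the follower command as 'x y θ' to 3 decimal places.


axis x: 3·-27.000 + 0 = -81.000
axis y: 3/2·24.000 + 1/2 = 36.500
axis θ: 4·-34.000 + -1 = -137.000

-81.000 36.500 -137.000


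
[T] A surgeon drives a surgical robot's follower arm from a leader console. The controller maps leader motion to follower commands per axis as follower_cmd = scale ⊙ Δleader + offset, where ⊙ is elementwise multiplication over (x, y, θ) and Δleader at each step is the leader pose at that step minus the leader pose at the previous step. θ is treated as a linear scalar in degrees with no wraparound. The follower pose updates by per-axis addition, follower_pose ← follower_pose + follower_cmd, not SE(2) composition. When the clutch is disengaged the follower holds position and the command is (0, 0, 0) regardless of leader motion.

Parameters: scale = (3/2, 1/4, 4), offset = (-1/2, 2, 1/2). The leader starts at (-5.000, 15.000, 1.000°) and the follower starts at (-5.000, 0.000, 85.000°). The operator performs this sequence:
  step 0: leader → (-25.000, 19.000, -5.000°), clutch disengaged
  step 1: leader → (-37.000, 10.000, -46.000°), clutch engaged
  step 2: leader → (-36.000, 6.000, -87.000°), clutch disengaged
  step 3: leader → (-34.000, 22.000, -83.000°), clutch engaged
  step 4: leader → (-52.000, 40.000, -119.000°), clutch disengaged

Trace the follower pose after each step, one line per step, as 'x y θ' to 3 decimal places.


step 0: Δleader=(-20.000, 4.000, -6.000°), disengaged; cmd=(0,0,0) → follower holds at (-5.000, 0.000, 85.000°)
step 1: Δleader=(-12.000, -9.000, -41.000°), engaged; cmd=(-18.500, -0.250, -163.500°) → follower=(-23.500, -0.250, -78.500°)
step 2: Δleader=(1.000, -4.000, -41.000°), disengaged; cmd=(0,0,0) → follower holds at (-23.500, -0.250, -78.500°)
step 3: Δleader=(2.000, 16.000, 4.000°), engaged; cmd=(2.500, 6.000, 16.500°) → follower=(-21.000, 5.750, -62.000°)
step 4: Δleader=(-18.000, 18.000, -36.000°), disengaged; cmd=(0,0,0) → follower holds at (-21.000, 5.750, -62.000°)

-5.000 0.000 85.000
-23.500 -0.250 -78.500
-23.500 -0.250 -78.500
-21.000 5.750 -62.000
-21.000 5.750 -62.000


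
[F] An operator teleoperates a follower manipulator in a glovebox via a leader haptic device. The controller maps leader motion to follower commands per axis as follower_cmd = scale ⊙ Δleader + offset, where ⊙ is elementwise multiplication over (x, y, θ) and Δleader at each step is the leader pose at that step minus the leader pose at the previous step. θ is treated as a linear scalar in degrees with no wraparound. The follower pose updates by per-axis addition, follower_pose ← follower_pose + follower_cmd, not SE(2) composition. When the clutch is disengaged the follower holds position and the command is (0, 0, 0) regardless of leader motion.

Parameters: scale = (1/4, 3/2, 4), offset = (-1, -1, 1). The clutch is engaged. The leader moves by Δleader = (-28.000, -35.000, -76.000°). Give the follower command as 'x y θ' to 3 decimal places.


-8.000 -53.500 -303.000

axis x: 1/4·-28.000 + -1 = -8.000
axis y: 3/2·-35.000 + -1 = -53.500
axis θ: 4·-76.000 + 1 = -303.000


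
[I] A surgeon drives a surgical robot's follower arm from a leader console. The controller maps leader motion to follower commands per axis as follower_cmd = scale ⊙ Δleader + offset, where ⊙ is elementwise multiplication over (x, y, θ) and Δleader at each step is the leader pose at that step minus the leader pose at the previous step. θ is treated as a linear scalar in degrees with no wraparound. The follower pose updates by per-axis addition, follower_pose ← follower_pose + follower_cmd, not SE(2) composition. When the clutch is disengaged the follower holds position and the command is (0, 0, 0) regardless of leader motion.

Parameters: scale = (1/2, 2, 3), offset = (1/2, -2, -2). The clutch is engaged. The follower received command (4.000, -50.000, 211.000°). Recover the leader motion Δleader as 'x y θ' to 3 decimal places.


axis x: (4.000 − 1/2) / (1/2) = 7.000
axis y: (-50.000 − -2) / (2) = -24.000
axis θ: (211.000 − -2) / (3) = 71.000

7.000 -24.000 71.000


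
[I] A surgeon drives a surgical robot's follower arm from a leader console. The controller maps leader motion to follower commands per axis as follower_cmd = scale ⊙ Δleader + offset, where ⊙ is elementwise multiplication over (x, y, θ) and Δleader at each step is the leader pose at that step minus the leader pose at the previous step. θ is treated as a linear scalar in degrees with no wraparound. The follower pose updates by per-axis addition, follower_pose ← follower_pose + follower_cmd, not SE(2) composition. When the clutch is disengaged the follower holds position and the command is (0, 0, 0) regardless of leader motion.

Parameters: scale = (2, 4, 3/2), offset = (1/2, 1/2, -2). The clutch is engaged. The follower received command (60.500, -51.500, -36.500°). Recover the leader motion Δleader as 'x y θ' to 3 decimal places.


30.000 -13.000 -23.000

axis x: (60.500 − 1/2) / (2) = 30.000
axis y: (-51.500 − 1/2) / (4) = -13.000
axis θ: (-36.500 − -2) / (3/2) = -23.000


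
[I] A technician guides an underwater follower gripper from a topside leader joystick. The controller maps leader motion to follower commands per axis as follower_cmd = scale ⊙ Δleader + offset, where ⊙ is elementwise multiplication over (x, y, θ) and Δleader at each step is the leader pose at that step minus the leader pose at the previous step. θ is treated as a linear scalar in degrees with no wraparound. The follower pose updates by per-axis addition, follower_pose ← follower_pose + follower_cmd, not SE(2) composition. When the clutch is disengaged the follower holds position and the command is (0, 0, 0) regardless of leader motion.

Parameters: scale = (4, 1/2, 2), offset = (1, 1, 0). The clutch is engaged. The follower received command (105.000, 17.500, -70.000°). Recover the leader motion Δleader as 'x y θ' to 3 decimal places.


26.000 33.000 -35.000

axis x: (105.000 − 1) / (4) = 26.000
axis y: (17.500 − 1) / (1/2) = 33.000
axis θ: (-70.000 − 0) / (2) = -35.000


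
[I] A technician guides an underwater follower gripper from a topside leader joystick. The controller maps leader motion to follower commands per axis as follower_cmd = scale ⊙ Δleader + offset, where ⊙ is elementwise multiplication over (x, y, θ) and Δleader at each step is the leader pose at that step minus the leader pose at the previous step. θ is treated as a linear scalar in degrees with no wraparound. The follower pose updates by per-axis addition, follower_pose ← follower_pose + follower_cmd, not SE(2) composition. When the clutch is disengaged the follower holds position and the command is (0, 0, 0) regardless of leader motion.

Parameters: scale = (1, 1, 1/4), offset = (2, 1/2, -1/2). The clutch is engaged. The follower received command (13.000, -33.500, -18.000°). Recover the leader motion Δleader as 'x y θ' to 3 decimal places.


axis x: (13.000 − 2) / (1) = 11.000
axis y: (-33.500 − 1/2) / (1) = -34.000
axis θ: (-18.000 − -1/2) / (1/4) = -70.000

11.000 -34.000 -70.000


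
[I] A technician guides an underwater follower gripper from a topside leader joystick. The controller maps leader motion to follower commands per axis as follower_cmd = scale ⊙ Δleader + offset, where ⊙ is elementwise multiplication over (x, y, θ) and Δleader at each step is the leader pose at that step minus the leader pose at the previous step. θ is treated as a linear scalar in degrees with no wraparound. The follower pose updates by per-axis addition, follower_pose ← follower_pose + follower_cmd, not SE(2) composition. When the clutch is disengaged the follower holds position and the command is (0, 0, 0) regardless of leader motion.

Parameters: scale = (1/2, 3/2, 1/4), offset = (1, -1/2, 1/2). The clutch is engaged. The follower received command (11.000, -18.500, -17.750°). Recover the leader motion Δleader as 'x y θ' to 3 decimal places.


axis x: (11.000 − 1) / (1/2) = 20.000
axis y: (-18.500 − -1/2) / (3/2) = -12.000
axis θ: (-17.750 − 1/2) / (1/4) = -73.000

20.000 -12.000 -73.000


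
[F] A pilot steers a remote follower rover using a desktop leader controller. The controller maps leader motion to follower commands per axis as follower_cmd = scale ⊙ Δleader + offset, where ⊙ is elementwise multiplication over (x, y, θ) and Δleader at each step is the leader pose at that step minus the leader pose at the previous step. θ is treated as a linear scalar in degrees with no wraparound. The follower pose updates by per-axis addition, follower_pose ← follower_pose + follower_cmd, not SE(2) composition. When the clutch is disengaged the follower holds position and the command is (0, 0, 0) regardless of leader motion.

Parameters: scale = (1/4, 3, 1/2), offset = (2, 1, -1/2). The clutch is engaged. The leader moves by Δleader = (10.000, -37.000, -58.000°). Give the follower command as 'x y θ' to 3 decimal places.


4.500 -110.000 -29.500

axis x: 1/4·10.000 + 2 = 4.500
axis y: 3·-37.000 + 1 = -110.000
axis θ: 1/2·-58.000 + -1/2 = -29.500


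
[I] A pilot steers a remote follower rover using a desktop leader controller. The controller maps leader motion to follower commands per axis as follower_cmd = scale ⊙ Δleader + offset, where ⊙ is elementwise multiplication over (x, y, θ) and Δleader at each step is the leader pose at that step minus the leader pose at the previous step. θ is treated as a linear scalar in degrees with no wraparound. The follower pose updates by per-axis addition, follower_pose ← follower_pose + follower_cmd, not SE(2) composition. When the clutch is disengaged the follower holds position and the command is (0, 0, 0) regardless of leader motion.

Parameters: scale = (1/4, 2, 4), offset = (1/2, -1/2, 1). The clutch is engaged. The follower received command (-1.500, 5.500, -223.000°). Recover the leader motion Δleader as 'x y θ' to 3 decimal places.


axis x: (-1.500 − 1/2) / (1/4) = -8.000
axis y: (5.500 − -1/2) / (2) = 3.000
axis θ: (-223.000 − 1) / (4) = -56.000

-8.000 3.000 -56.000
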